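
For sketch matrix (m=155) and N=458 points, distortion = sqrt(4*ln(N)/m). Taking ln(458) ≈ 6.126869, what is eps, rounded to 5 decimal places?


ln(458) ≈ 6.126869.
4*ln(N)/m ≈ 4*6.126869/155 ≈ 0.15811275.
eps = sqrt(0.15811275) ≈ 0.3976339 ≈ 0.39763.

0.39763


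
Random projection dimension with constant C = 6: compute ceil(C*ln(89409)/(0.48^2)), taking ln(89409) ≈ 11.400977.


ln(89409) ≈ 11.400977.
eps^2 = 0.48^2 = 0.2304.
C*ln(N)/eps^2 ≈ 6*11.400977/0.2304 ≈ 296.9004.
m = ceil(296.9004) = 297.

297


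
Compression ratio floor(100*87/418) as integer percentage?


100*m/n = 100*87/418 ≈ 20.8134.
floor = 20.

20


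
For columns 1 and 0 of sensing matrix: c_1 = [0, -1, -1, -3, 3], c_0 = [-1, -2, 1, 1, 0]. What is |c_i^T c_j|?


Inner product: 0*-1 + -1*-2 + -1*1 + -3*1 + 3*0
Products: [0, 2, -1, -3, 0]
Sum = -2.
|dot| = 2.

2


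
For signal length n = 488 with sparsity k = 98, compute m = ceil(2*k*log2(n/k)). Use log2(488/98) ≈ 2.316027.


log2(n/k) = log2(488/98) ≈ 2.316027.
2*k*log2(n/k) ≈ 2*98*2.316027 = 453.941292.
m = ceil(453.941292) = 454.

454


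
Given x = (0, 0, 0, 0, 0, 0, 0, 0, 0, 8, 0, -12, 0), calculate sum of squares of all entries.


Non-zero entries: [(9, 8), (11, -12)]
Squares: [64, 144]
||x||_2^2 = sum = 208.

208


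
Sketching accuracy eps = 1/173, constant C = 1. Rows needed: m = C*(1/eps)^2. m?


1/eps = 173.
(1/eps)^2 = 29929.
m = 1*29929 = 29929.

29929


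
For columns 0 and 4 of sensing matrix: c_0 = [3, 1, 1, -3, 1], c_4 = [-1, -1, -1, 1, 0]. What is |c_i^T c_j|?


Inner product: 3*-1 + 1*-1 + 1*-1 + -3*1 + 1*0
Products: [-3, -1, -1, -3, 0]
Sum = -8.
|dot| = 8.

8


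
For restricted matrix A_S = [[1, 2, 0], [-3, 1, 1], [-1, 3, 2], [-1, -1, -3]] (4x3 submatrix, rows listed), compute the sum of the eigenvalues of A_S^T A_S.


Sum of eigenvalues of A_S^T A_S = trace(A_S^T A_S) = sum of squared column norms of A_S.
A_S^T A_S diagonal: [12, 15, 14].
trace = 12 + 15 + 14 = 41.

41


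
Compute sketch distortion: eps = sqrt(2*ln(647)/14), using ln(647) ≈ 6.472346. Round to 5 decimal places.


ln(647) ≈ 6.472346.
2*ln(N)/m ≈ 2*6.472346/14 ≈ 0.92462086.
eps = sqrt(0.92462086) ≈ 0.9615721 ≈ 0.96157.

0.96157


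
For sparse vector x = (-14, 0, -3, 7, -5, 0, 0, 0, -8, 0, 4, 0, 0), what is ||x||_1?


Non-zero entries: [(0, -14), (2, -3), (3, 7), (4, -5), (8, -8), (10, 4)]
Absolute values: [14, 3, 7, 5, 8, 4]
||x||_1 = sum = 41.

41


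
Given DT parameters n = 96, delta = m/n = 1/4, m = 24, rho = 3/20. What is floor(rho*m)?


m = 1/4*96 = 24.
rho = 3/20.
rho*m = 3/20*24 = 3.6.
k = floor(3.6) = 3.

3


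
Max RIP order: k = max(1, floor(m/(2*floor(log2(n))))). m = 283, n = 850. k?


floor(log2(850)) = 9.
2*9 = 18.
m/(2*floor(log2(n))) = 283/18 ≈ 15.7222.
floor = 15.
k = max(1, 15) = 15.

15


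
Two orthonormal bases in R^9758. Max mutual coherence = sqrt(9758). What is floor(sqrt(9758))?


98^2 = 9604 <= 9758 < 9801 = 99^2, so 98 <= sqrt(9758) < 99.
floor(sqrt(9758)) = 98.

98


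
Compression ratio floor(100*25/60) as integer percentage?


100*m/n = 100*25/60 ≈ 41.6667.
floor = 41.

41


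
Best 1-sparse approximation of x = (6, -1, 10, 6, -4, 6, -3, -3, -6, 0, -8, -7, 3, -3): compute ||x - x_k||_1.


Sorted |x_i| descending: [10, 8, 7, 6, 6, 6, 6, 4, 3, 3, 3, 3, 1, 0]
Keep top 1: [10]
Tail entries: [8, 7, 6, 6, 6, 6, 4, 3, 3, 3, 3, 1, 0]
L1 error = sum of tail = 56.

56


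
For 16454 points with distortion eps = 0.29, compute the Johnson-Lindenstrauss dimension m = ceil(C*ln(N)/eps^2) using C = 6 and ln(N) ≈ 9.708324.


ln(16454) ≈ 9.708324.
eps^2 = 0.29^2 = 0.0841.
C*ln(N)/eps^2 ≈ 6*9.708324/0.0841 ≈ 692.6272.
m = ceil(692.6272) = 693.

693


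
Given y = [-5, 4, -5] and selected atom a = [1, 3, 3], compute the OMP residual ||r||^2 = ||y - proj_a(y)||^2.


a^T a = 19.
a^T y = -8.
coeff = -8/19 = -8/19.
||r||^2 = 1190/19.

1190/19


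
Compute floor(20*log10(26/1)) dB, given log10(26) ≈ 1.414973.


||x||/||e|| = 26/1 = 26.
log10(26) ≈ 1.414973.
20*log10(||x||/||e||) ≈ 20*1.414973 = 28.29946.
floor(28.29946) = 28.

28


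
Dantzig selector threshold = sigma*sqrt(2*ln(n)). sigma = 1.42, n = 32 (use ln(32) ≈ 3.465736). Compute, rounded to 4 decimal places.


ln(32) ≈ 3.465736.
2*ln(n) ≈ 6.931472.
sqrt(2*ln(n)) ≈ sqrt(6.931472) ≈ 2.632769.
threshold ≈ 1.42*2.632769 = 3.73853198 ≈ 3.7385.

3.7385


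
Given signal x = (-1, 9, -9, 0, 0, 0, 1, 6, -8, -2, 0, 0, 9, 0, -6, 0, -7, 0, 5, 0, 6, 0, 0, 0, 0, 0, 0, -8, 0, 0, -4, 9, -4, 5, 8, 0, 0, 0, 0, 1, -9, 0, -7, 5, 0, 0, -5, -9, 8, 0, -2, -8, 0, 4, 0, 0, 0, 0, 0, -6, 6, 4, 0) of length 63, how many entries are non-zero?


Non-zero positions: [0, 1, 2, 6, 7, 8, 9, 12, 14, 16, 18, 20, 27, 30, 31, 32, 33, 34, 39, 40, 42, 43, 46, 47, 48, 50, 51, 53, 59, 60, 61].
Sparsity = 31.

31


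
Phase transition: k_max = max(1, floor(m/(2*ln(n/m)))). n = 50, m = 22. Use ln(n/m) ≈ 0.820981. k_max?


n/m = 50/22 = 25/11.
ln(n/m) ≈ 0.820981.
2*ln(n/m) ≈ 1.641962.
m/(2*ln(n/m)) ≈ 22/1.641962 ≈ 13.3986.
floor = 13.
k_max = max(1, 13) = 13.

13


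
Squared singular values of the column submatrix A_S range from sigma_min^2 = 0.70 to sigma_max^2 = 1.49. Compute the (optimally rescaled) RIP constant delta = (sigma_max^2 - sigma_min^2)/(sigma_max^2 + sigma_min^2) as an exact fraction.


lambda_max - lambda_min = 1.49 - 0.70 = 0.79.
lambda_max + lambda_min = 1.49 + 0.70 = 2.19.
delta = 0.79/2.19 = 79/219.

79/219


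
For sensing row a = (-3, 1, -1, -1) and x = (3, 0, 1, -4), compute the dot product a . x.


Non-zero terms: ['-3*3', '-1*1', '-1*-4']
Products: [-9, -1, 4]
y = sum = -6.

-6


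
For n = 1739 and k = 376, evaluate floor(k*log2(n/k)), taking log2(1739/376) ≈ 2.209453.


log2(n/k) = log2(1739/376) ≈ 2.209453.
k*log2(n/k) ≈ 376*2.209453 = 830.754328.
floor(830.754328) = 830.

830


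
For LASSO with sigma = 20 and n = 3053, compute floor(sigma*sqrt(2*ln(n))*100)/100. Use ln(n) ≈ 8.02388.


ln(3053) ≈ 8.02388.
2*ln(n) ≈ 16.04776.
sqrt(2*ln(n)) ≈ sqrt(16.04776) ≈ 4.005966.
lambda ≈ 20*4.005966 = 80.11932.
floor(lambda*100)/100 = 80.11.

80.11


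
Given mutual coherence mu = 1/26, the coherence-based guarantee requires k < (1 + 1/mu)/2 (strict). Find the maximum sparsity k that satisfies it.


1/mu = 26.
1 + 1/mu = 27.
(1 + 1/mu)/2 = 13.5 is not an integer, so k_max = floor(13.5) = 13.

13


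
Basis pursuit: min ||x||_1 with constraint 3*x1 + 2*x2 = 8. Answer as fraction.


Axis intercepts:
  x1 = 8/3, x2 = 0: L1 = 8/3
  x1 = 0, x2 = 4: L1 = 4
x* = (8/3, 0)
||x*||_1 = 8/3.

8/3


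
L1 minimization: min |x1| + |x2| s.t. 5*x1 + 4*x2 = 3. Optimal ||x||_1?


Axis intercepts:
  x1 = 3/5, x2 = 0: L1 = 3/5
  x1 = 0, x2 = 3/4: L1 = 3/4
x* = (3/5, 0)
||x*||_1 = 3/5.

3/5


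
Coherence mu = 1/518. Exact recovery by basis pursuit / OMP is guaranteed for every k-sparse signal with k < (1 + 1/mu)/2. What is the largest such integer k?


1/mu = 518.
1 + 1/mu = 519.
(1 + 1/mu)/2 = 259.5 is not an integer, so k_max = floor(259.5) = 259.

259


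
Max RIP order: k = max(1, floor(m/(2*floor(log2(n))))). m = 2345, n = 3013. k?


floor(log2(3013)) = 11.
2*11 = 22.
m/(2*floor(log2(n))) = 2345/22 ≈ 106.5909.
floor = 106.
k = max(1, 106) = 106.

106


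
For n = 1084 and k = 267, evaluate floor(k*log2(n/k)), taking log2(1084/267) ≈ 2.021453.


log2(n/k) = log2(1084/267) ≈ 2.021453.
k*log2(n/k) ≈ 267*2.021453 = 539.727951.
floor(539.727951) = 539.

539


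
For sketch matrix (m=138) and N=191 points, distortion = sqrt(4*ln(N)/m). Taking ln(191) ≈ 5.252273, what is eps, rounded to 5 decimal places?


ln(191) ≈ 5.252273.
4*ln(N)/m ≈ 4*5.252273/138 ≈ 0.1522398.
eps = sqrt(0.1522398) ≈ 0.3901792 ≈ 0.39018.

0.39018


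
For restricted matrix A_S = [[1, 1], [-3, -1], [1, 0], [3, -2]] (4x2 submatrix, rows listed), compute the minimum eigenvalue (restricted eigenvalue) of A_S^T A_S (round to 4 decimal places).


A_S^T A_S = [[20, -2], [-2, 6]].
trace = 26.
det = 116.
disc = trace^2 - 4*det = 676 - 4*116 = 212.
sqrt(212) ≈ 14.560220.
lam_min = (26 - sqrt(212))/2 ≈ (26 - 14.560220)/2 = 5.71989 ≈ 5.7199.

5.7199


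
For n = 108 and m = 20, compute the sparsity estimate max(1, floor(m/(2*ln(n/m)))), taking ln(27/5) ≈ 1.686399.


n/m = 108/20 = 27/5.
ln(n/m) ≈ 1.686399.
2*ln(n/m) ≈ 3.372798.
m/(2*ln(n/m)) ≈ 20/3.372798 ≈ 5.9298.
floor = 5.
k_max = max(1, 5) = 5.

5


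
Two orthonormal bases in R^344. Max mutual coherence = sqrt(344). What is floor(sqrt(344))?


18^2 = 324 <= 344 < 361 = 19^2, so 18 <= sqrt(344) < 19.
floor(sqrt(344)) = 18.

18


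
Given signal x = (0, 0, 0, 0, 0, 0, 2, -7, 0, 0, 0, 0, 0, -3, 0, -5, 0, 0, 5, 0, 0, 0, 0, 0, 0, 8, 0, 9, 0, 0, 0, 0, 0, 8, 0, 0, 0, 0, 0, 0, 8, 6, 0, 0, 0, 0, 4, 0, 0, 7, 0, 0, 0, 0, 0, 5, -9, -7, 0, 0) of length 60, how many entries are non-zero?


Non-zero positions: [6, 7, 13, 15, 18, 25, 27, 33, 40, 41, 46, 49, 55, 56, 57].
Sparsity = 15.

15


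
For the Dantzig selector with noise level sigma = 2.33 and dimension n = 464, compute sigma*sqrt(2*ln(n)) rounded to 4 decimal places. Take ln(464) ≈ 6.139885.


ln(464) ≈ 6.139885.
2*ln(n) ≈ 12.27977.
sqrt(2*ln(n)) ≈ sqrt(12.27977) ≈ 3.50425.
threshold ≈ 2.33*3.50425 = 8.1649025 ≈ 8.1649.

8.1649


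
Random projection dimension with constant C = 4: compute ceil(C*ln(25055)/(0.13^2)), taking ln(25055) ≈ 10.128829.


ln(25055) ≈ 10.128829.
eps^2 = 0.13^2 = 0.0169.
C*ln(N)/eps^2 ≈ 4*10.128829/0.0169 ≈ 2397.356.
m = ceil(2397.356) = 2398.

2398


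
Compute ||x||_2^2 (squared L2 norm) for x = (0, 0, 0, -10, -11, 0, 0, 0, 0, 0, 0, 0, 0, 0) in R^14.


Non-zero entries: [(3, -10), (4, -11)]
Squares: [100, 121]
||x||_2^2 = sum = 221.

221


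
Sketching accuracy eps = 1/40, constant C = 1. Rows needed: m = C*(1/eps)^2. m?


1/eps = 40.
(1/eps)^2 = 1600.
m = 1*1600 = 1600.

1600


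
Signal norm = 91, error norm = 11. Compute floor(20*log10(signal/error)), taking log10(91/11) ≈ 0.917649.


||x||/||e|| = 91/11.
log10(91/11) ≈ 0.917649.
20*log10(||x||/||e||) ≈ 20*0.917649 = 18.35298.
floor(18.35298) = 18.

18


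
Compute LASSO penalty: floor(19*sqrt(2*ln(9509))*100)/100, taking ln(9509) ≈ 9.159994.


ln(9509) ≈ 9.159994.
2*ln(n) ≈ 18.319988.
sqrt(2*ln(n)) ≈ sqrt(18.319988) ≈ 4.280186.
lambda ≈ 19*4.280186 = 81.323534.
floor(lambda*100)/100 = 81.32.

81.32


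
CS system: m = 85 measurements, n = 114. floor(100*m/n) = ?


100*m/n = 100*85/114 ≈ 74.5614.
floor = 74.

74


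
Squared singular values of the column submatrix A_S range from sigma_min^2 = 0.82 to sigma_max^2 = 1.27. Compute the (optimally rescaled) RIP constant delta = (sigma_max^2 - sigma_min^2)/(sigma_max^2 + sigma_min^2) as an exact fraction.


lambda_max - lambda_min = 1.27 - 0.82 = 0.45.
lambda_max + lambda_min = 1.27 + 0.82 = 2.09.
delta = 0.45/2.09 = 45/209.

45/209


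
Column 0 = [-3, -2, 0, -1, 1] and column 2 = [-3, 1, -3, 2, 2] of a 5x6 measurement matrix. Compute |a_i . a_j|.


Inner product: -3*-3 + -2*1 + 0*-3 + -1*2 + 1*2
Products: [9, -2, 0, -2, 2]
Sum = 7.
|dot| = 7.

7


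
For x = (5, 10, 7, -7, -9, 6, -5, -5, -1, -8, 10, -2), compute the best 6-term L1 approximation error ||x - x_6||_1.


Sorted |x_i| descending: [10, 10, 9, 8, 7, 7, 6, 5, 5, 5, 2, 1]
Keep top 6: [10, 10, 9, 8, 7, 7]
Tail entries: [6, 5, 5, 5, 2, 1]
L1 error = sum of tail = 24.

24


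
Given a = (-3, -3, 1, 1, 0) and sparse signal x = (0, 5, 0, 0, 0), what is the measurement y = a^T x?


Non-zero terms: ['-3*5']
Products: [-15]
y = sum = -15.

-15


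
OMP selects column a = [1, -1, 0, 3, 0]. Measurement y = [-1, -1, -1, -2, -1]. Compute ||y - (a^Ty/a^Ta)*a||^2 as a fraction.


a^T a = 11.
a^T y = -6.
coeff = -6/11 = -6/11.
||r||^2 = 52/11.

52/11


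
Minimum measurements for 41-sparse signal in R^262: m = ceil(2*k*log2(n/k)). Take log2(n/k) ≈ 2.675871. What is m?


log2(n/k) = log2(262/41) ≈ 2.675871.
2*k*log2(n/k) ≈ 2*41*2.675871 = 219.421422.
m = ceil(219.421422) = 220.

220


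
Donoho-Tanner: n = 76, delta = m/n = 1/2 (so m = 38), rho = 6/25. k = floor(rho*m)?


m = 1/2*76 = 38.
rho = 6/25.
rho*m = 6/25*38 = 9.12.
k = floor(9.12) = 9.

9


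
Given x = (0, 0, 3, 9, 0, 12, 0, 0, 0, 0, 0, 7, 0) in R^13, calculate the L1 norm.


Non-zero entries: [(2, 3), (3, 9), (5, 12), (11, 7)]
Absolute values: [3, 9, 12, 7]
||x||_1 = sum = 31.

31


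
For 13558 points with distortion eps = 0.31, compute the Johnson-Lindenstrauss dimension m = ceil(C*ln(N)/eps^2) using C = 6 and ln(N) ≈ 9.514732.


ln(13558) ≈ 9.514732.
eps^2 = 0.31^2 = 0.0961.
C*ln(N)/eps^2 ≈ 6*9.514732/0.0961 ≈ 594.0519.
m = ceil(594.0519) = 595.

595


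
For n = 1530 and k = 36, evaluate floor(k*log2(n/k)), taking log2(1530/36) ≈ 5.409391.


log2(n/k) = log2(1530/36) ≈ 5.409391.
k*log2(n/k) ≈ 36*5.409391 = 194.738076.
floor(194.738076) = 194.

194


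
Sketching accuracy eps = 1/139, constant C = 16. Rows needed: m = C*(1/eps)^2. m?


1/eps = 139.
(1/eps)^2 = 19321.
m = 16*19321 = 309136.

309136


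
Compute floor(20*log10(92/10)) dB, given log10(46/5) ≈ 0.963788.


||x||/||e|| = 92/10 = 46/5.
log10(46/5) ≈ 0.963788.
20*log10(||x||/||e||) ≈ 20*0.963788 = 19.27576.
floor(19.27576) = 19.

19


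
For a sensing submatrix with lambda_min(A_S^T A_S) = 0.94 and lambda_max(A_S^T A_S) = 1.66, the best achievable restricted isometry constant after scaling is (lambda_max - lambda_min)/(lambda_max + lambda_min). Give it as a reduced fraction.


lambda_max - lambda_min = 1.66 - 0.94 = 0.72.
lambda_max + lambda_min = 1.66 + 0.94 = 2.60.
delta = 0.72/2.60 = 72/260 = 18/65.

18/65


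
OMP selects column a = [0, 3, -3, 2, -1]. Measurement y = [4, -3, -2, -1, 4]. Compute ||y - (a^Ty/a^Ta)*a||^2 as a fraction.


a^T a = 23.
a^T y = -9.
coeff = -9/23 = -9/23.
||r||^2 = 977/23.

977/23


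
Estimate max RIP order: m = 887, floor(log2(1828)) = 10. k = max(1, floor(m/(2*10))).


floor(log2(1828)) = 10.
2*10 = 20.
m/(2*floor(log2(n))) = 887/20 ≈ 44.35.
floor = 44.
k = max(1, 44) = 44.

44


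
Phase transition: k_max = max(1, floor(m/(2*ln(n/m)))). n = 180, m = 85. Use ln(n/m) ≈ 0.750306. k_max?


n/m = 180/85 = 36/17.
ln(n/m) ≈ 0.750306.
2*ln(n/m) ≈ 1.500612.
m/(2*ln(n/m)) ≈ 85/1.500612 ≈ 56.6436.
floor = 56.
k_max = max(1, 56) = 56.

56


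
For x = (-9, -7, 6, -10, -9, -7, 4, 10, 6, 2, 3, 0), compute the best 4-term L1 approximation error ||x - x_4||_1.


Sorted |x_i| descending: [10, 10, 9, 9, 7, 7, 6, 6, 4, 3, 2, 0]
Keep top 4: [10, 10, 9, 9]
Tail entries: [7, 7, 6, 6, 4, 3, 2, 0]
L1 error = sum of tail = 35.

35


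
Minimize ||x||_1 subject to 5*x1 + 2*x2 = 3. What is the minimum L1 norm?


Axis intercepts:
  x1 = 3/5, x2 = 0: L1 = 3/5
  x1 = 0, x2 = 3/2: L1 = 3/2
x* = (3/5, 0)
||x*||_1 = 3/5.

3/5


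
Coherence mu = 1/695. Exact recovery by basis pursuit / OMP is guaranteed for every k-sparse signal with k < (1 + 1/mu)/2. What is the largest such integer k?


1/mu = 695.
1 + 1/mu = 696.
(1 + 1/mu)/2 = 348 is an integer and the inequality is strict, so k_max = 348 - 1 = 347.

347


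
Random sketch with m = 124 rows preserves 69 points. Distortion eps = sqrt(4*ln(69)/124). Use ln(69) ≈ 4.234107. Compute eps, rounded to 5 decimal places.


ln(69) ≈ 4.234107.
4*ln(N)/m ≈ 4*4.234107/124 ≈ 0.1365841.
eps = sqrt(0.1365841) ≈ 0.3695729 ≈ 0.36957.

0.36957


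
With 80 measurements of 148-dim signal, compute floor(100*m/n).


100*m/n = 100*80/148 ≈ 54.0541.
floor = 54.

54


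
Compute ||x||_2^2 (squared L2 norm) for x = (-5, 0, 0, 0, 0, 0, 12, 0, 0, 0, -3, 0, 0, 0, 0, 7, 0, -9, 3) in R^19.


Non-zero entries: [(0, -5), (6, 12), (10, -3), (15, 7), (17, -9), (18, 3)]
Squares: [25, 144, 9, 49, 81, 9]
||x||_2^2 = sum = 317.

317


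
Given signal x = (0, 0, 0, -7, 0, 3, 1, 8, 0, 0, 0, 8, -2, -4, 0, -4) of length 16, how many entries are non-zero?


Non-zero positions: [3, 5, 6, 7, 11, 12, 13, 15].
Sparsity = 8.

8


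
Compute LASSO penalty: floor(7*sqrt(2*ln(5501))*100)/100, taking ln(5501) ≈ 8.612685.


ln(5501) ≈ 8.612685.
2*ln(n) ≈ 17.22537.
sqrt(2*ln(n)) ≈ sqrt(17.22537) ≈ 4.150346.
lambda ≈ 7*4.150346 = 29.052422.
floor(lambda*100)/100 = 29.05.

29.05


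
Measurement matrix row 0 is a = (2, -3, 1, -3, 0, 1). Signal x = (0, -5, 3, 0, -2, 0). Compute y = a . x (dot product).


Non-zero terms: ['-3*-5', '1*3', '0*-2']
Products: [15, 3, 0]
y = sum = 18.

18


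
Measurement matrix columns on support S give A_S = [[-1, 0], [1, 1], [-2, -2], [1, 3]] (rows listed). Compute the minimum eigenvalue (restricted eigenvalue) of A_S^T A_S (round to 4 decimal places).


A_S^T A_S = [[7, 8], [8, 14]].
trace = 21.
det = 34.
disc = trace^2 - 4*det = 441 - 4*34 = 305.
sqrt(305) ≈ 17.464249.
lam_min = (21 - sqrt(305))/2 ≈ (21 - 17.464249)/2 = 1.7678755 ≈ 1.7679.

1.7679


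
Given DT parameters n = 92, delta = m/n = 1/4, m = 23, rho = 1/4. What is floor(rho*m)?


m = 1/4*92 = 23.
rho = 1/4.
rho*m = 1/4*23 = 5.75.
k = floor(5.75) = 5.

5


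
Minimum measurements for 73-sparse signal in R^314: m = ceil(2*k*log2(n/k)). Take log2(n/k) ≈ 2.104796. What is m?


log2(n/k) = log2(314/73) ≈ 2.104796.
2*k*log2(n/k) ≈ 2*73*2.104796 = 307.300216.
m = ceil(307.300216) = 308.

308


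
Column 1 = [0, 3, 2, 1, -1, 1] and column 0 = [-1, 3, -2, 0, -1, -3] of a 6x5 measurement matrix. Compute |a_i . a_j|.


Inner product: 0*-1 + 3*3 + 2*-2 + 1*0 + -1*-1 + 1*-3
Products: [0, 9, -4, 0, 1, -3]
Sum = 3.
|dot| = 3.

3


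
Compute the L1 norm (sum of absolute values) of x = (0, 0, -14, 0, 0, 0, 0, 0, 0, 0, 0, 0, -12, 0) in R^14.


Non-zero entries: [(2, -14), (12, -12)]
Absolute values: [14, 12]
||x||_1 = sum = 26.

26


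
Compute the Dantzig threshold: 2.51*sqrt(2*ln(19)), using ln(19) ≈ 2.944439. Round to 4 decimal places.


ln(19) ≈ 2.944439.
2*ln(n) ≈ 5.888878.
sqrt(2*ln(n)) ≈ sqrt(5.888878) ≈ 2.426701.
threshold ≈ 2.51*2.426701 = 6.09101951 ≈ 6.0910.

6.0910


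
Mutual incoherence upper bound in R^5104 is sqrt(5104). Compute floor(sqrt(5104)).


71^2 = 5041 <= 5104 < 5184 = 72^2, so 71 <= sqrt(5104) < 72.
floor(sqrt(5104)) = 71.

71


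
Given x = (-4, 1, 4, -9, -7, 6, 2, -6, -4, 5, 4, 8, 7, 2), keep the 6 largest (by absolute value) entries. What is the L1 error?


Sorted |x_i| descending: [9, 8, 7, 7, 6, 6, 5, 4, 4, 4, 4, 2, 2, 1]
Keep top 6: [9, 8, 7, 7, 6, 6]
Tail entries: [5, 4, 4, 4, 4, 2, 2, 1]
L1 error = sum of tail = 26.

26


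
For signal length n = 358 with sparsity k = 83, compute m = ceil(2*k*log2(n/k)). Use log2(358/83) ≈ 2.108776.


log2(n/k) = log2(358/83) ≈ 2.108776.
2*k*log2(n/k) ≈ 2*83*2.108776 = 350.056816.
m = ceil(350.056816) = 351.

351


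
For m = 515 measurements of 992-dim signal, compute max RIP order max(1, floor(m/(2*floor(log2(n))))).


floor(log2(992)) = 9.
2*9 = 18.
m/(2*floor(log2(n))) = 515/18 ≈ 28.6111.
floor = 28.
k = max(1, 28) = 28.

28


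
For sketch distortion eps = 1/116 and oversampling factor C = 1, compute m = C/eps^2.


1/eps = 116.
(1/eps)^2 = 13456.
m = 1*13456 = 13456.

13456


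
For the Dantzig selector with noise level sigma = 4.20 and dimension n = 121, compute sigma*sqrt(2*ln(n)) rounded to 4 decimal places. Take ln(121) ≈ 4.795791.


ln(121) ≈ 4.795791.
2*ln(n) ≈ 9.591582.
sqrt(2*ln(n)) ≈ sqrt(9.591582) ≈ 3.097028.
threshold ≈ 4.20*3.097028 = 13.0075176 ≈ 13.0075.

13.0075


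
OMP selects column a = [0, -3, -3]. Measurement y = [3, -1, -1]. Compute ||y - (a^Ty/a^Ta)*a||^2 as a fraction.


a^T a = 18.
a^T y = 6.
coeff = 6/18 = 1/3.
||r||^2 = 9.

9


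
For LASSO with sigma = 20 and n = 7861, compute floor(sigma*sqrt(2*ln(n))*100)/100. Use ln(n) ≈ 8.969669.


ln(7861) ≈ 8.969669.
2*ln(n) ≈ 17.939338.
sqrt(2*ln(n)) ≈ sqrt(17.939338) ≈ 4.235486.
lambda ≈ 20*4.235486 = 84.70972.
floor(lambda*100)/100 = 84.70.

84.70


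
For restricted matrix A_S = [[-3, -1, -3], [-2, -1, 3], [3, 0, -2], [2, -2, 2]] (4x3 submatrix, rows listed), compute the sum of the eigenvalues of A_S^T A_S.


Sum of eigenvalues of A_S^T A_S = trace(A_S^T A_S) = sum of squared column norms of A_S.
A_S^T A_S diagonal: [26, 6, 26].
trace = 26 + 6 + 26 = 58.

58


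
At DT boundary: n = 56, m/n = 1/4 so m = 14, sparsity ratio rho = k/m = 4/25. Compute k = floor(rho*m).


m = 1/4*56 = 14.
rho = 4/25.
rho*m = 4/25*14 = 2.24.
k = floor(2.24) = 2.

2


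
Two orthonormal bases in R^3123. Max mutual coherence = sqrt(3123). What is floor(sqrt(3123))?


55^2 = 3025 <= 3123 < 3136 = 56^2, so 55 <= sqrt(3123) < 56.
floor(sqrt(3123)) = 55.

55


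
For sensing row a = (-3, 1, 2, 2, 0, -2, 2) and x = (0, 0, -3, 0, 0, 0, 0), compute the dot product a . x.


Non-zero terms: ['2*-3']
Products: [-6]
y = sum = -6.

-6


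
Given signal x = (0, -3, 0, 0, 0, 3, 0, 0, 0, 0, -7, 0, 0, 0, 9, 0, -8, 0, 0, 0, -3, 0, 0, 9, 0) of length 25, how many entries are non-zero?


Non-zero positions: [1, 5, 10, 14, 16, 20, 23].
Sparsity = 7.

7


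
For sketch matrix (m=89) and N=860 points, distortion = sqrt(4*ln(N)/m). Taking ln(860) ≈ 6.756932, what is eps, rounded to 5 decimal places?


ln(860) ≈ 6.756932.
4*ln(N)/m ≈ 4*6.756932/89 ≈ 0.30368234.
eps = sqrt(0.30368234) ≈ 0.5510738 ≈ 0.55107.

0.55107


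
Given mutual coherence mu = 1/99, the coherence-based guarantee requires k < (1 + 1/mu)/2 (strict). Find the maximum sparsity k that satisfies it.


1/mu = 99.
1 + 1/mu = 100.
(1 + 1/mu)/2 = 50 is an integer and the inequality is strict, so k_max = 50 - 1 = 49.

49


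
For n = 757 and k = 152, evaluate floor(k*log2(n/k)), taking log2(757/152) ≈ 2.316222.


log2(n/k) = log2(757/152) ≈ 2.316222.
k*log2(n/k) ≈ 152*2.316222 = 352.065744.
floor(352.065744) = 352.

352


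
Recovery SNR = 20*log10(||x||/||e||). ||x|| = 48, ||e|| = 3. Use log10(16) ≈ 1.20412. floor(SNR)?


||x||/||e|| = 48/3 = 16.
log10(16) ≈ 1.20412.
20*log10(||x||/||e||) ≈ 20*1.20412 = 24.0824.
floor(24.0824) = 24.

24


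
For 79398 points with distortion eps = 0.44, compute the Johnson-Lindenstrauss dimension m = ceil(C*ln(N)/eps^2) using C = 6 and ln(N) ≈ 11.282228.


ln(79398) ≈ 11.282228.
eps^2 = 0.44^2 = 0.1936.
C*ln(N)/eps^2 ≈ 6*11.282228/0.1936 ≈ 349.6558.
m = ceil(349.6558) = 350.

350


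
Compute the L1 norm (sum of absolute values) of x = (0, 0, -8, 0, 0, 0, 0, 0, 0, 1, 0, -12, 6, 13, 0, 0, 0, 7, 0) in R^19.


Non-zero entries: [(2, -8), (9, 1), (11, -12), (12, 6), (13, 13), (17, 7)]
Absolute values: [8, 1, 12, 6, 13, 7]
||x||_1 = sum = 47.

47


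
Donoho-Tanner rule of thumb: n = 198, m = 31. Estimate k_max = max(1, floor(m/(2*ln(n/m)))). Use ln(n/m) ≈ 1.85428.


n/m = 198/31.
ln(n/m) ≈ 1.85428.
2*ln(n/m) ≈ 3.70856.
m/(2*ln(n/m)) ≈ 31/3.70856 ≈ 8.359.
floor = 8.
k_max = max(1, 8) = 8.

8


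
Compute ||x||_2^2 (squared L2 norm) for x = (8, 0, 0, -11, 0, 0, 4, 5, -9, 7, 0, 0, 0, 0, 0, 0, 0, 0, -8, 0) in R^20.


Non-zero entries: [(0, 8), (3, -11), (6, 4), (7, 5), (8, -9), (9, 7), (18, -8)]
Squares: [64, 121, 16, 25, 81, 49, 64]
||x||_2^2 = sum = 420.

420


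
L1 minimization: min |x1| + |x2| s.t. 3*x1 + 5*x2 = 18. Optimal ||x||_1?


Axis intercepts:
  x1 = 6, x2 = 0: L1 = 6
  x1 = 0, x2 = 18/5: L1 = 18/5
x* = (0, 18/5)
||x*||_1 = 18/5.

18/5


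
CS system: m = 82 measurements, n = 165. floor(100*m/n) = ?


100*m/n = 100*82/165 ≈ 49.697.
floor = 49.

49


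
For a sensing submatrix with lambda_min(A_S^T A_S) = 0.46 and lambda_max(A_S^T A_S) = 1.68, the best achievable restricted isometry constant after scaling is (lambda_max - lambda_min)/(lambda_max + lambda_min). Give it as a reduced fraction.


lambda_max - lambda_min = 1.68 - 0.46 = 1.22.
lambda_max + lambda_min = 1.68 + 0.46 = 2.14.
delta = 1.22/2.14 = 122/214 = 61/107.

61/107


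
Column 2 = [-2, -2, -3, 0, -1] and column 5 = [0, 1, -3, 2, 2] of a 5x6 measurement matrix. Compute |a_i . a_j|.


Inner product: -2*0 + -2*1 + -3*-3 + 0*2 + -1*2
Products: [0, -2, 9, 0, -2]
Sum = 5.
|dot| = 5.

5


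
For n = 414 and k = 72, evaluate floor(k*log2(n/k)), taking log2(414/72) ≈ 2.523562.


log2(n/k) = log2(414/72) ≈ 2.523562.
k*log2(n/k) ≈ 72*2.523562 = 181.696464.
floor(181.696464) = 181.

181


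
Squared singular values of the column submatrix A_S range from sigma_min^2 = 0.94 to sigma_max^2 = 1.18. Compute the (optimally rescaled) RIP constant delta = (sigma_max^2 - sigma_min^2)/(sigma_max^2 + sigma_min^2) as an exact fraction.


lambda_max - lambda_min = 1.18 - 0.94 = 0.24.
lambda_max + lambda_min = 1.18 + 0.94 = 2.12.
delta = 0.24/2.12 = 24/212 = 6/53.

6/53


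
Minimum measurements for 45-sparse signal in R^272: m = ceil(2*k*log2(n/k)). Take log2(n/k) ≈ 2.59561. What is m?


log2(n/k) = log2(272/45) ≈ 2.59561.
2*k*log2(n/k) ≈ 2*45*2.59561 = 233.6049.
m = ceil(233.6049) = 234.

234


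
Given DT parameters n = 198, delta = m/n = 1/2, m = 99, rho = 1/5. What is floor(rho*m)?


m = 1/2*198 = 99.
rho = 1/5.
rho*m = 1/5*99 = 19.8.
k = floor(19.8) = 19.

19


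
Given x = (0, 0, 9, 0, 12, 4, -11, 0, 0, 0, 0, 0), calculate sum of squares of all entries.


Non-zero entries: [(2, 9), (4, 12), (5, 4), (6, -11)]
Squares: [81, 144, 16, 121]
||x||_2^2 = sum = 362.

362


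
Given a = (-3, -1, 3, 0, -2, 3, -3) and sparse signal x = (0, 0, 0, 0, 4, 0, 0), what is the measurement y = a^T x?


Non-zero terms: ['-2*4']
Products: [-8]
y = sum = -8.

-8


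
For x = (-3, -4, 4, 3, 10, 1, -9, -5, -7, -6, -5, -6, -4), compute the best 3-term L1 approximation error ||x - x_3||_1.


Sorted |x_i| descending: [10, 9, 7, 6, 6, 5, 5, 4, 4, 4, 3, 3, 1]
Keep top 3: [10, 9, 7]
Tail entries: [6, 6, 5, 5, 4, 4, 4, 3, 3, 1]
L1 error = sum of tail = 41.

41


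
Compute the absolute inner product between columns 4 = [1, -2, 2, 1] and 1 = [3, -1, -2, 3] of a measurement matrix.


Inner product: 1*3 + -2*-1 + 2*-2 + 1*3
Products: [3, 2, -4, 3]
Sum = 4.
|dot| = 4.

4


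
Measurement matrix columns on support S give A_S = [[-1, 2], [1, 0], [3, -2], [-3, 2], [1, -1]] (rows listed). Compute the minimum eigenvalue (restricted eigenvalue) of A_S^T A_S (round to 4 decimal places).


A_S^T A_S = [[21, -15], [-15, 13]].
trace = 34.
det = 48.
disc = trace^2 - 4*det = 1156 - 4*48 = 964.
sqrt(964) ≈ 31.048349.
lam_min = (34 - sqrt(964))/2 ≈ (34 - 31.048349)/2 = 1.4758255 ≈ 1.4758.

1.4758


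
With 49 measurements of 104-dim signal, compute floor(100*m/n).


100*m/n = 100*49/104 ≈ 47.1154.
floor = 47.

47


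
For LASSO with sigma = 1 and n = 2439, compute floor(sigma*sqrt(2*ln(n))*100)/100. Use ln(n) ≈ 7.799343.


ln(2439) ≈ 7.799343.
2*ln(n) ≈ 15.598686.
sqrt(2*ln(n)) ≈ sqrt(15.598686) ≈ 3.949517.
lambda ≈ 1*3.949517 = 3.949517.
floor(lambda*100)/100 = 3.94.

3.94


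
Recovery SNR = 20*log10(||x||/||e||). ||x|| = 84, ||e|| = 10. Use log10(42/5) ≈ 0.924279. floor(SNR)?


||x||/||e|| = 84/10 = 42/5.
log10(42/5) ≈ 0.924279.
20*log10(||x||/||e||) ≈ 20*0.924279 = 18.48558.
floor(18.48558) = 18.

18


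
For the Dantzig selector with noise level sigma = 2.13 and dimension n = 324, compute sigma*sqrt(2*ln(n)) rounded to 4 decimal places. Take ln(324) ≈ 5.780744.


ln(324) ≈ 5.780744.
2*ln(n) ≈ 11.561488.
sqrt(2*ln(n)) ≈ sqrt(11.561488) ≈ 3.400219.
threshold ≈ 2.13*3.400219 = 7.24246647 ≈ 7.2425.

7.2425


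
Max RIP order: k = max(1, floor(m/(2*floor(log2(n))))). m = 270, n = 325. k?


floor(log2(325)) = 8.
2*8 = 16.
m/(2*floor(log2(n))) = 270/16 ≈ 16.875.
floor = 16.
k = max(1, 16) = 16.

16


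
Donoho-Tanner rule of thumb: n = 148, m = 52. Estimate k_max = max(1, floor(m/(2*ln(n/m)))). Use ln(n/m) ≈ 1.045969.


n/m = 148/52 = 37/13.
ln(n/m) ≈ 1.045969.
2*ln(n/m) ≈ 2.091938.
m/(2*ln(n/m)) ≈ 52/2.091938 ≈ 24.8573.
floor = 24.
k_max = max(1, 24) = 24.

24


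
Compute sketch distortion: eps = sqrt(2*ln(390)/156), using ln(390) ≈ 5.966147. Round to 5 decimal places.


ln(390) ≈ 5.966147.
2*ln(N)/m ≈ 2*5.966147/156 ≈ 0.07648906.
eps = sqrt(0.07648906) ≈ 0.2765666 ≈ 0.27657.

0.27657


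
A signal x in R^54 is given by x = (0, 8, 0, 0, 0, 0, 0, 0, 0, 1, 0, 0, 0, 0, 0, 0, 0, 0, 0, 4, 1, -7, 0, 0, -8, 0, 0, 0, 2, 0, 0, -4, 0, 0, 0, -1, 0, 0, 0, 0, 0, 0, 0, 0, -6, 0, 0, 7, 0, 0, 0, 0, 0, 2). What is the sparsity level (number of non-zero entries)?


Non-zero positions: [1, 9, 19, 20, 21, 24, 28, 31, 35, 44, 47, 53].
Sparsity = 12.

12


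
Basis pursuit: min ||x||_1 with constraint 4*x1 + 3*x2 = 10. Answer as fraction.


Axis intercepts:
  x1 = 5/2, x2 = 0: L1 = 5/2
  x1 = 0, x2 = 10/3: L1 = 10/3
x* = (5/2, 0)
||x*||_1 = 5/2.

5/2


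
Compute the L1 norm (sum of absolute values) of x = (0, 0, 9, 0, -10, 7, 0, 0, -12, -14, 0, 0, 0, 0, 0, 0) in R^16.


Non-zero entries: [(2, 9), (4, -10), (5, 7), (8, -12), (9, -14)]
Absolute values: [9, 10, 7, 12, 14]
||x||_1 = sum = 52.

52


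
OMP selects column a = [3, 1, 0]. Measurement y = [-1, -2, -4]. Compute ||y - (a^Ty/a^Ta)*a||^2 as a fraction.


a^T a = 10.
a^T y = -5.
coeff = -5/10 = -1/2.
||r||^2 = 37/2.

37/2


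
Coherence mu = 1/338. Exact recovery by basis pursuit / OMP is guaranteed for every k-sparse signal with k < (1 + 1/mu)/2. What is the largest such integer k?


1/mu = 338.
1 + 1/mu = 339.
(1 + 1/mu)/2 = 169.5 is not an integer, so k_max = floor(169.5) = 169.

169


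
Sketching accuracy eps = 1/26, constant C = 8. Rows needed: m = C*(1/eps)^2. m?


1/eps = 26.
(1/eps)^2 = 676.
m = 8*676 = 5408.

5408


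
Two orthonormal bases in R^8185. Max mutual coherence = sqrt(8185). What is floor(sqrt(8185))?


90^2 = 8100 <= 8185 < 8281 = 91^2, so 90 <= sqrt(8185) < 91.
floor(sqrt(8185)) = 90.

90


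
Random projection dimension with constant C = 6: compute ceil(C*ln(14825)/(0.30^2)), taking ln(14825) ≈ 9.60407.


ln(14825) ≈ 9.60407.
eps^2 = 0.30^2 = 0.09.
C*ln(N)/eps^2 ≈ 6*9.60407/0.09 ≈ 640.2713.
m = ceil(640.2713) = 641.

641


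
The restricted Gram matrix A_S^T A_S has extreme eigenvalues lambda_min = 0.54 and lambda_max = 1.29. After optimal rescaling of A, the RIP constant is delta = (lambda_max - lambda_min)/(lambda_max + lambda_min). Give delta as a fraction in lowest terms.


lambda_max - lambda_min = 1.29 - 0.54 = 0.75.
lambda_max + lambda_min = 1.29 + 0.54 = 1.83.
delta = 0.75/1.83 = 75/183 = 25/61.

25/61


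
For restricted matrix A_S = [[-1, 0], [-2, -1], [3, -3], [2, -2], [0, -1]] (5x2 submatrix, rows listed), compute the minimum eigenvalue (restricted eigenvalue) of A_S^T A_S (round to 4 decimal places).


A_S^T A_S = [[18, -11], [-11, 15]].
trace = 33.
det = 149.
disc = trace^2 - 4*det = 1089 - 4*149 = 493.
sqrt(493) ≈ 22.203603.
lam_min = (33 - sqrt(493))/2 ≈ (33 - 22.203603)/2 = 5.3981985 ≈ 5.3982.

5.3982


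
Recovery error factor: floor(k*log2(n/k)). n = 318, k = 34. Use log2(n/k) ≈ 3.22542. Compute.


log2(n/k) = log2(318/34) ≈ 3.22542.
k*log2(n/k) ≈ 34*3.22542 = 109.66428.
floor(109.66428) = 109.

109


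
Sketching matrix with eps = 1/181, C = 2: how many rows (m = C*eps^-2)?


1/eps = 181.
(1/eps)^2 = 32761.
m = 2*32761 = 65522.

65522


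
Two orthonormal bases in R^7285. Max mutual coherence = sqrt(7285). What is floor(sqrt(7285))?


85^2 = 7225 <= 7285 < 7396 = 86^2, so 85 <= sqrt(7285) < 86.
floor(sqrt(7285)) = 85.

85


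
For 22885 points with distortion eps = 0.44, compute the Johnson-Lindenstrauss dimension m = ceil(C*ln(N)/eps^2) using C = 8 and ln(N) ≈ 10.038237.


ln(22885) ≈ 10.038237.
eps^2 = 0.44^2 = 0.1936.
C*ln(N)/eps^2 ≈ 8*10.038237/0.1936 ≈ 414.8032.
m = ceil(414.8032) = 415.

415


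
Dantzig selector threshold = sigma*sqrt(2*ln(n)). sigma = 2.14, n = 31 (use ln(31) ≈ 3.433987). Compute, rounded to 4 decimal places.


ln(31) ≈ 3.433987.
2*ln(n) ≈ 6.867974.
sqrt(2*ln(n)) ≈ sqrt(6.867974) ≈ 2.620682.
threshold ≈ 2.14*2.620682 = 5.60825948 ≈ 5.6083.

5.6083


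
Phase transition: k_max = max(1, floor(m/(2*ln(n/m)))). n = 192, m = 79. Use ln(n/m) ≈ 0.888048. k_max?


n/m = 192/79.
ln(n/m) ≈ 0.888048.
2*ln(n/m) ≈ 1.776096.
m/(2*ln(n/m)) ≈ 79/1.776096 ≈ 44.4796.
floor = 44.
k_max = max(1, 44) = 44.

44


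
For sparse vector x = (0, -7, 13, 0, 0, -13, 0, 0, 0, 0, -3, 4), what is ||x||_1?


Non-zero entries: [(1, -7), (2, 13), (5, -13), (10, -3), (11, 4)]
Absolute values: [7, 13, 13, 3, 4]
||x||_1 = sum = 40.

40


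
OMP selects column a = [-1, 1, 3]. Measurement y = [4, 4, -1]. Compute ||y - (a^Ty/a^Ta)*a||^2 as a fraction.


a^T a = 11.
a^T y = -3.
coeff = -3/11 = -3/11.
||r||^2 = 354/11.

354/11


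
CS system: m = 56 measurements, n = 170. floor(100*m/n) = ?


100*m/n = 100*56/170 ≈ 32.9412.
floor = 32.

32


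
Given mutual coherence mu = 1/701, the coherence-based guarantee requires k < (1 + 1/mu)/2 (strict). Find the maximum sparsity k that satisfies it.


1/mu = 701.
1 + 1/mu = 702.
(1 + 1/mu)/2 = 351 is an integer and the inequality is strict, so k_max = 351 - 1 = 350.

350


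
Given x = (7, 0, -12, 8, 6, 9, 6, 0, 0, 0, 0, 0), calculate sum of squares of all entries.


Non-zero entries: [(0, 7), (2, -12), (3, 8), (4, 6), (5, 9), (6, 6)]
Squares: [49, 144, 64, 36, 81, 36]
||x||_2^2 = sum = 410.

410


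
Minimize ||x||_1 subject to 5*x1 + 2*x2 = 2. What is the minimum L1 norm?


Axis intercepts:
  x1 = 2/5, x2 = 0: L1 = 2/5
  x1 = 0, x2 = 1: L1 = 1
x* = (2/5, 0)
||x*||_1 = 2/5.

2/5


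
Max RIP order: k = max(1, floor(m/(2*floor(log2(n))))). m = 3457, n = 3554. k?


floor(log2(3554)) = 11.
2*11 = 22.
m/(2*floor(log2(n))) = 3457/22 ≈ 157.1364.
floor = 157.
k = max(1, 157) = 157.

157


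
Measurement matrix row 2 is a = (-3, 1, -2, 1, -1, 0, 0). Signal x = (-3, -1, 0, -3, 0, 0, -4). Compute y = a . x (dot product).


Non-zero terms: ['-3*-3', '1*-1', '1*-3', '0*-4']
Products: [9, -1, -3, 0]
y = sum = 5.

5


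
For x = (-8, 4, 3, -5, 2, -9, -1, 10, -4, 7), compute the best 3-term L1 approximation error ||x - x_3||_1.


Sorted |x_i| descending: [10, 9, 8, 7, 5, 4, 4, 3, 2, 1]
Keep top 3: [10, 9, 8]
Tail entries: [7, 5, 4, 4, 3, 2, 1]
L1 error = sum of tail = 26.

26


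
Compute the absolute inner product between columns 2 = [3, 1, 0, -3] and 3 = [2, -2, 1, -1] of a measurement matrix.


Inner product: 3*2 + 1*-2 + 0*1 + -3*-1
Products: [6, -2, 0, 3]
Sum = 7.
|dot| = 7.

7


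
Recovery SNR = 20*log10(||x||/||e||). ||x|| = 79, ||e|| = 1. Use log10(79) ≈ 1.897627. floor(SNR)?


||x||/||e|| = 79/1 = 79.
log10(79) ≈ 1.897627.
20*log10(||x||/||e||) ≈ 20*1.897627 = 37.95254.
floor(37.95254) = 37.

37


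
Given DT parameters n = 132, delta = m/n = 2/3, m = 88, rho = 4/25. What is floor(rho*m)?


m = 2/3*132 = 88.
rho = 4/25.
rho*m = 4/25*88 = 14.08.
k = floor(14.08) = 14.

14


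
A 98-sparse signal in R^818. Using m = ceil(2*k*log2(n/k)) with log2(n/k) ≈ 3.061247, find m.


log2(n/k) = log2(818/98) ≈ 3.061247.
2*k*log2(n/k) ≈ 2*98*3.061247 = 600.004412.
m = ceil(600.004412) = 601.

601


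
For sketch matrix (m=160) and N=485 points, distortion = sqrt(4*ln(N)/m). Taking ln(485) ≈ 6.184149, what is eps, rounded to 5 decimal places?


ln(485) ≈ 6.184149.
4*ln(N)/m ≈ 4*6.184149/160 ≈ 0.15460372.
eps = sqrt(0.15460372) ≈ 0.3931968 ≈ 0.39320.

0.39320


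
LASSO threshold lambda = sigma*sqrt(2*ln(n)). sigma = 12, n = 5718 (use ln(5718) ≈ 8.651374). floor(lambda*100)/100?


ln(5718) ≈ 8.651374.
2*ln(n) ≈ 17.302748.
sqrt(2*ln(n)) ≈ sqrt(17.302748) ≈ 4.159657.
lambda ≈ 12*4.159657 = 49.915884.
floor(lambda*100)/100 = 49.91.

49.91


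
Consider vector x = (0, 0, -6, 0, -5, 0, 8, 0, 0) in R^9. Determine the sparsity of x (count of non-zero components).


Non-zero positions: [2, 4, 6].
Sparsity = 3.

3


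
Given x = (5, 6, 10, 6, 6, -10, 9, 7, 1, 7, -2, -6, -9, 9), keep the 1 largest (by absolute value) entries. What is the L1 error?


Sorted |x_i| descending: [10, 10, 9, 9, 9, 7, 7, 6, 6, 6, 6, 5, 2, 1]
Keep top 1: [10]
Tail entries: [10, 9, 9, 9, 7, 7, 6, 6, 6, 6, 5, 2, 1]
L1 error = sum of tail = 83.

83


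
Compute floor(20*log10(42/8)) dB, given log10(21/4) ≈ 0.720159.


||x||/||e|| = 42/8 = 21/4.
log10(21/4) ≈ 0.720159.
20*log10(||x||/||e||) ≈ 20*0.720159 = 14.40318.
floor(14.40318) = 14.

14


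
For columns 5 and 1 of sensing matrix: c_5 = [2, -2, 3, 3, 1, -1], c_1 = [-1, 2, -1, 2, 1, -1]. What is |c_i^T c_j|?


Inner product: 2*-1 + -2*2 + 3*-1 + 3*2 + 1*1 + -1*-1
Products: [-2, -4, -3, 6, 1, 1]
Sum = -1.
|dot| = 1.

1


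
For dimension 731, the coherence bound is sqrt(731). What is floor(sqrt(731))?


27^2 = 729 <= 731 < 784 = 28^2, so 27 <= sqrt(731) < 28.
floor(sqrt(731)) = 27.

27


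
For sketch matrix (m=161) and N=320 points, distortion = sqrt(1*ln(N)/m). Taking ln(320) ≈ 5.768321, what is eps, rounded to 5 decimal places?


ln(320) ≈ 5.768321.
1*ln(N)/m ≈ 1*5.768321/161 ≈ 0.03582808.
eps = sqrt(0.03582808) ≈ 0.1892831 ≈ 0.18928.

0.18928


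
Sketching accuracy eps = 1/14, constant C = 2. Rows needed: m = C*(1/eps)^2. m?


1/eps = 14.
(1/eps)^2 = 196.
m = 2*196 = 392.

392


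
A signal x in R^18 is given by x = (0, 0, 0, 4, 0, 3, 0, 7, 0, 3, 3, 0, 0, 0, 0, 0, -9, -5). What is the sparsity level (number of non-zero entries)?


Non-zero positions: [3, 5, 7, 9, 10, 16, 17].
Sparsity = 7.

7


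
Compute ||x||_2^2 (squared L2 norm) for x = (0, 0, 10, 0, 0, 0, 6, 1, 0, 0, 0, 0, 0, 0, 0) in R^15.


Non-zero entries: [(2, 10), (6, 6), (7, 1)]
Squares: [100, 36, 1]
||x||_2^2 = sum = 137.

137


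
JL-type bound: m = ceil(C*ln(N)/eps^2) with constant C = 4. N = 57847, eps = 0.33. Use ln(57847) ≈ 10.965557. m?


ln(57847) ≈ 10.965557.
eps^2 = 0.33^2 = 0.1089.
C*ln(N)/eps^2 ≈ 4*10.965557/0.1089 ≈ 402.7753.
m = ceil(402.7753) = 403.

403


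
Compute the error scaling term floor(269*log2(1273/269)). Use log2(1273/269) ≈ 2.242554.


log2(n/k) = log2(1273/269) ≈ 2.242554.
k*log2(n/k) ≈ 269*2.242554 = 603.247026.
floor(603.247026) = 603.

603


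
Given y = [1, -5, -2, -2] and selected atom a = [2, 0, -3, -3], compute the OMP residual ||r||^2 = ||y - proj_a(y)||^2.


a^T a = 22.
a^T y = 14.
coeff = 14/22 = 7/11.
||r||^2 = 276/11.

276/11


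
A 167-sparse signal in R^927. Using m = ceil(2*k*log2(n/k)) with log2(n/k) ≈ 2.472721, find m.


log2(n/k) = log2(927/167) ≈ 2.472721.
2*k*log2(n/k) ≈ 2*167*2.472721 = 825.888814.
m = ceil(825.888814) = 826.

826


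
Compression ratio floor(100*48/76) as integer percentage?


100*m/n = 100*48/76 ≈ 63.1579.
floor = 63.

63


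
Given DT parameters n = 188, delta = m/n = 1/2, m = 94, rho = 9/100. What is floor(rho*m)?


m = 1/2*188 = 94.
rho = 9/100.
rho*m = 9/100*94 = 8.46.
k = floor(8.46) = 8.

8


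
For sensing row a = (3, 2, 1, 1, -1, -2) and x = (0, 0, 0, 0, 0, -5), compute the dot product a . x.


Non-zero terms: ['-2*-5']
Products: [10]
y = sum = 10.

10


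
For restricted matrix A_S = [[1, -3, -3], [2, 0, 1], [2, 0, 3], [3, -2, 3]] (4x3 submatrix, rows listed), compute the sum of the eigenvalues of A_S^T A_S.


Sum of eigenvalues of A_S^T A_S = trace(A_S^T A_S) = sum of squared column norms of A_S.
A_S^T A_S diagonal: [18, 13, 28].
trace = 18 + 13 + 28 = 59.

59


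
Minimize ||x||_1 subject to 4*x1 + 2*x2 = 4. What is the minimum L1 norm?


Axis intercepts:
  x1 = 1, x2 = 0: L1 = 1
  x1 = 0, x2 = 2: L1 = 2
x* = (1, 0)
||x*||_1 = 1.

1
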